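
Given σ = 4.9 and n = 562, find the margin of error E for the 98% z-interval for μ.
Margin of error = 0.48

Margin of error = z* · σ/√n
= 2.326 · 4.9/√562
= 2.326 · 4.9/23.7065
= 0.48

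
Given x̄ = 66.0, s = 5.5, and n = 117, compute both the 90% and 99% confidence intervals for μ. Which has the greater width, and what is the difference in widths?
99% CI is wider by 0.97

df = 116
90% CI: t* = 1.658, (65.16, 66.84), width = 2 · t* · s/√n = 1.69
99% CI: t* = 2.619, (64.67, 67.33), width = 2 · t* · s/√n = 2.66

The 99% CI is wider by 2.66 - 1.69 = 0.97.
Higher confidence requires a wider interval.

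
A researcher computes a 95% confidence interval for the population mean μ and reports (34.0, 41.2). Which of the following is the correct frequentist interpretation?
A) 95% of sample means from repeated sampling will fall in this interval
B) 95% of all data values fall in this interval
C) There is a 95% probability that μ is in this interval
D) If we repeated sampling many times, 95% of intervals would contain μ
D

A) Wrong — coverage applies to intervals containing μ, not to future x̄ values.
B) Wrong — a CI is about the parameter μ, not individual data values.
C) Wrong — μ is fixed; the randomness lives in the interval, not in μ.
D) Correct — this is the frequentist long-run coverage interpretation.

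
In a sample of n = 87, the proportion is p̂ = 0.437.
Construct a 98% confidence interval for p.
(0.313, 0.561)

Proportion CI:
SE = √(p̂(1-p̂)/n) = √(0.437 · 0.563 / 87) = 0.05318

z* = 2.326
Margin = z* · SE = 2.326 · 0.05318 = 0.1237

CI: 0.437 ± 0.1237 = (0.313, 0.561)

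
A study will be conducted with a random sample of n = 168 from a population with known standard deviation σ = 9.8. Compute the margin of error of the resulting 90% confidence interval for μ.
Margin of error = 1.24

Margin of error = z* · σ/√n
= 1.645 · 9.8/√168
= 1.645 · 9.8/12.9615
= 1.24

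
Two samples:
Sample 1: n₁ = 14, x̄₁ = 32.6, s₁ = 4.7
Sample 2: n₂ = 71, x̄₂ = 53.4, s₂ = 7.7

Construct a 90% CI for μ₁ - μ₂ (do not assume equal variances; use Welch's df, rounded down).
(-23.44, -18.16)

Difference: x̄₁ - x̄₂ = -20.80
SE = √(s₁²/n₁ + s₂²/n₂) = √(4.7²/14 + 7.7²/71) = 1.5534
df = 28.90 → 28 (Welch–Satterthwaite, rounded down)
t* = 1.701

CI: -20.80 ± 1.701 · 1.5534 = -20.80 ± 2.64 = (-23.44, -18.16)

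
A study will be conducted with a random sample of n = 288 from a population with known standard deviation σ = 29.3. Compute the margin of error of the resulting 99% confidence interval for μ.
Margin of error = 4.45

Margin of error = z* · σ/√n
= 2.576 · 29.3/√288
= 2.576 · 29.3/16.9706
= 4.45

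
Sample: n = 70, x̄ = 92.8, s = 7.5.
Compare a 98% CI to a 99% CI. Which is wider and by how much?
99% CI is wider by 0.48

df = 69
98% CI: t* = 2.382, (90.66, 94.94), width = 2 · t* · s/√n = 4.27
99% CI: t* = 2.649, (90.43, 95.17), width = 2 · t* · s/√n = 4.75

The 99% CI is wider by 4.75 - 4.27 = 0.48.
Higher confidence requires a wider interval.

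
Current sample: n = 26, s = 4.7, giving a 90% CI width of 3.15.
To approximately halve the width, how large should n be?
n ≈ 104

CI width ∝ 1/√n
To reduce width by factor 2, need √n to grow by 2 → need 2² = 4 times as many samples.

Current: n = 26, width = 3.15
New: n = 104, width ≈ 1.53

Width reduced by factor of 3.15/1.53 = 2.06.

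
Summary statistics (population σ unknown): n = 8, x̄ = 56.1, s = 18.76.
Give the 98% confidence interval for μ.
(36.22, 75.98)

t-interval (σ unknown):
df = n - 1 = 7
t* = 2.998 for 98% confidence

Margin of error = t* · s/√n = 2.998 · 18.76/√8 = 19.88

CI: (36.22, 75.98)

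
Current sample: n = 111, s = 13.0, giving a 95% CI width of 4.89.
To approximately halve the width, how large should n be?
n ≈ 444

CI width ∝ 1/√n
To reduce width by factor 2, need √n to grow by 2 → need 2² = 4 times as many samples.

Current: n = 111, width = 4.89
New: n = 444, width ≈ 2.42

Width reduced by factor of 4.89/2.42 = 2.02.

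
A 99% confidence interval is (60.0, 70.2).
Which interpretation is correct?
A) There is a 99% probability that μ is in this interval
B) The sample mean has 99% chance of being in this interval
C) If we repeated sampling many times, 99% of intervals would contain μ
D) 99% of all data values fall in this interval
C

A) Wrong — μ is fixed; the randomness lives in the interval, not in μ.
B) Wrong — x̄ is observed and sits in the interval by construction.
C) Correct — this is the frequentist long-run coverage interpretation.
D) Wrong — a CI is about the parameter μ, not individual data values.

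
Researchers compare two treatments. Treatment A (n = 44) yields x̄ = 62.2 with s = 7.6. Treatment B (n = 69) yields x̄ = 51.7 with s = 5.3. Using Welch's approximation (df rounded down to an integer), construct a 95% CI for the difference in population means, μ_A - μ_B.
(7.88, 13.12)

Difference: x̄₁ - x̄₂ = 10.50
SE = √(s₁²/n₁ + s₂²/n₂) = √(7.6²/44 + 5.3²/69) = 1.3114
df = 69.57 → 69 (Welch–Satterthwaite, rounded down)
t* = 1.995

CI: 10.50 ± 1.995 · 1.3114 = 10.50 ± 2.62 = (7.88, 13.12)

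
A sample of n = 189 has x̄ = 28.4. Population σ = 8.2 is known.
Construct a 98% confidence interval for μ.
(27.01, 29.79)

z-interval (σ known):
z* = 2.326 for 98% confidence

Margin of error = z* · σ/√n = 2.326 · 8.2/√189 = 1.39

CI: (28.4 - 1.39, 28.4 + 1.39) = (27.01, 29.79)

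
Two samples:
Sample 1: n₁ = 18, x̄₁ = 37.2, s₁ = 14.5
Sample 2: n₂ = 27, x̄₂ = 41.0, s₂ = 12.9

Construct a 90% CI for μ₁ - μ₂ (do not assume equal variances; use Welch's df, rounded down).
(-10.95, 3.35)

Difference: x̄₁ - x̄₂ = -3.80
SE = √(s₁²/n₁ + s₂²/n₂) = √(14.5²/18 + 12.9²/27) = 4.2242
df = 33.56 → 33 (Welch–Satterthwaite, rounded down)
t* = 1.692

CI: -3.80 ± 1.692 · 4.2242 = -3.80 ± 7.15 = (-10.95, 3.35)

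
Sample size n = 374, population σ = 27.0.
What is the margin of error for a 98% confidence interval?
Margin of error = 3.25

Margin of error = z* · σ/√n
= 2.326 · 27.0/√374
= 2.326 · 27.0/19.3391
= 3.25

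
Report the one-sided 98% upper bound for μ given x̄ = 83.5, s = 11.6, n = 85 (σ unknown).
μ ≤ 86.12

Upper bound (one-sided):
t* = 2.086 (one-sided for 98%)
Upper bound = x̄ + t* · s/√n = 83.5 + 2.086 · 11.6/√85 = 86.12

We are 98% confident that μ ≤ 86.12.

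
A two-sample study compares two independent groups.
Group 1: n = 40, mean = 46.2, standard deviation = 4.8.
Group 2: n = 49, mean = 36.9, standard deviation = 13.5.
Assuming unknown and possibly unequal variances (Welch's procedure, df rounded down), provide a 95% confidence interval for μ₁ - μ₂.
(5.16, 13.44)

Difference: x̄₁ - x̄₂ = 9.30
SE = √(s₁²/n₁ + s₂²/n₂) = √(4.8²/40 + 13.5²/49) = 2.0725
df = 62.18 → 62 (Welch–Satterthwaite, rounded down)
t* = 1.999

CI: 9.30 ± 1.999 · 2.0725 = 9.30 ± 4.14 = (5.16, 13.44)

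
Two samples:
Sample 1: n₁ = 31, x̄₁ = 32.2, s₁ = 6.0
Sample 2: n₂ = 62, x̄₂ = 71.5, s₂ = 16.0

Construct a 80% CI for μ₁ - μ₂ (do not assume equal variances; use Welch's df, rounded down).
(-42.27, -36.33)

Difference: x̄₁ - x̄₂ = -39.30
SE = √(s₁²/n₁ + s₂²/n₂) = √(6.0²/31 + 16.0²/62) = 2.3001
df = 86.26 → 86 (Welch–Satterthwaite, rounded down)
t* = 1.291

CI: -39.30 ± 1.291 · 2.3001 = -39.30 ± 2.97 = (-42.27, -36.33)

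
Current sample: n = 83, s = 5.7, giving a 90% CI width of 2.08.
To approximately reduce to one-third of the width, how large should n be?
n ≈ 747

CI width ∝ 1/√n
To reduce width by factor 3, need √n to grow by 3 → need 3² = 9 times as many samples.

Current: n = 83, width = 2.08
New: n = 747, width ≈ 0.69

Width reduced by factor of 2.08/0.69 = 3.01.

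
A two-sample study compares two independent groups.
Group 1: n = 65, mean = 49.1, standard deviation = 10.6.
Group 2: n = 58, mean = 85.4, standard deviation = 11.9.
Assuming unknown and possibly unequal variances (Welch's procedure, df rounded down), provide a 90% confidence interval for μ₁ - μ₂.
(-39.69, -32.91)

Difference: x̄₁ - x̄₂ = -36.30
SE = √(s₁²/n₁ + s₂²/n₂) = √(10.6²/65 + 11.9²/58) = 2.0421
df = 114.96 → 114 (Welch–Satterthwaite, rounded down)
t* = 1.658

CI: -36.30 ± 1.658 · 2.0421 = -36.30 ± 3.39 = (-39.69, -32.91)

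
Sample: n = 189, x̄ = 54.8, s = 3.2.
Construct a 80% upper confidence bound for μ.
μ ≤ 55.00

Upper bound (one-sided):
t* = 0.844 (one-sided for 80%)
Upper bound = x̄ + t* · s/√n = 54.8 + 0.844 · 3.2/√189 = 55.00

We are 80% confident that μ ≤ 55.00.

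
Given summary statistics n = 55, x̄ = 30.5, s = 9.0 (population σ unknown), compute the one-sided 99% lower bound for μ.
μ ≥ 27.59

Lower bound (one-sided):
t* = 2.397 (one-sided for 99%)
Lower bound = x̄ - t* · s/√n = 30.5 - 2.397 · 9.0/√55 = 27.59

We are 99% confident that μ ≥ 27.59.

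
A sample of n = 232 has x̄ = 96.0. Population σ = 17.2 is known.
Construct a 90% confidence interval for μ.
(94.14, 97.86)

z-interval (σ known):
z* = 1.645 for 90% confidence

Margin of error = z* · σ/√n = 1.645 · 17.2/√232 = 1.86

CI: (96.0 - 1.86, 96.0 + 1.86) = (94.14, 97.86)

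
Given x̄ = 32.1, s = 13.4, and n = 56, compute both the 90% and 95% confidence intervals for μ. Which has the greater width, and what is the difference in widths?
95% CI is wider by 1.19

df = 55
90% CI: t* = 1.673, (29.10, 35.10), width = 2 · t* · s/√n = 5.99
95% CI: t* = 2.004, (28.51, 35.69), width = 2 · t* · s/√n = 7.18

The 95% CI is wider by 7.18 - 5.99 = 1.19.
Higher confidence requires a wider interval.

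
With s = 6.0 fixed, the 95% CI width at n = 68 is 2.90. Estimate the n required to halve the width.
n ≈ 272

CI width ∝ 1/√n
To reduce width by factor 2, need √n to grow by 2 → need 2² = 4 times as many samples.

Current: n = 68, width = 2.90
New: n = 272, width ≈ 1.43

Width reduced by factor of 2.90/1.43 = 2.03.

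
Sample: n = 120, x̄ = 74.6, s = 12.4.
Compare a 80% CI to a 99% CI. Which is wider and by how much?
99% CI is wider by 3.01

df = 119
80% CI: t* = 1.289, (73.14, 76.06), width = 2 · t* · s/√n = 2.92
99% CI: t* = 2.618, (71.64, 77.56), width = 2 · t* · s/√n = 5.93

The 99% CI is wider by 5.93 - 2.92 = 3.01.
Higher confidence requires a wider interval.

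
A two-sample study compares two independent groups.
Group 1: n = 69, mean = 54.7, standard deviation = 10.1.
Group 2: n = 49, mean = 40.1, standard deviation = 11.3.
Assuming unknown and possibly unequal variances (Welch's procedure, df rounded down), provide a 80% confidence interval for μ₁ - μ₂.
(11.99, 17.21)

Difference: x̄₁ - x̄₂ = 14.60
SE = √(s₁²/n₁ + s₂²/n₂) = √(10.1²/69 + 11.3²/49) = 2.0210
df = 96.08 → 96 (Welch–Satterthwaite, rounded down)
t* = 1.290

CI: 14.60 ± 1.290 · 2.0210 = 14.60 ± 2.61 = (11.99, 17.21)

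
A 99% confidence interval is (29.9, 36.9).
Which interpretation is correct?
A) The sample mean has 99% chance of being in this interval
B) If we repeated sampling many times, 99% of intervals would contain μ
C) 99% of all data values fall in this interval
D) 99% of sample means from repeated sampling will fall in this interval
B

A) Wrong — x̄ is observed and sits in the interval by construction.
B) Correct — this is the frequentist long-run coverage interpretation.
C) Wrong — a CI is about the parameter μ, not individual data values.
D) Wrong — coverage applies to intervals containing μ, not to future x̄ values.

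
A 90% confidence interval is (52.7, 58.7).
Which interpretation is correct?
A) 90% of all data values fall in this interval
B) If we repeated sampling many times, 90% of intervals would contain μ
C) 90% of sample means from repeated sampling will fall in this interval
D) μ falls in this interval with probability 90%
B

A) Wrong — a CI is about the parameter μ, not individual data values.
B) Correct — this is the frequentist long-run coverage interpretation.
C) Wrong — coverage applies to intervals containing μ, not to future x̄ values.
D) Wrong — μ is fixed; the randomness lives in the interval, not in μ.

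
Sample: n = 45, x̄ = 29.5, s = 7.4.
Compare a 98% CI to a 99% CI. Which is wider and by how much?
99% CI is wider by 0.61

df = 44
98% CI: t* = 2.414, (26.84, 32.16), width = 2 · t* · s/√n = 5.33
99% CI: t* = 2.692, (26.53, 32.47), width = 2 · t* · s/√n = 5.94

The 99% CI is wider by 5.94 - 5.33 = 0.61.
Higher confidence requires a wider interval.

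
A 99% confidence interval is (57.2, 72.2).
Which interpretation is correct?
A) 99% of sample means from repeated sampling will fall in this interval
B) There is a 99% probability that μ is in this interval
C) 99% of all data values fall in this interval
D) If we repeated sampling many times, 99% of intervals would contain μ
D

A) Wrong — coverage applies to intervals containing μ, not to future x̄ values.
B) Wrong — μ is fixed; the randomness lives in the interval, not in μ.
C) Wrong — a CI is about the parameter μ, not individual data values.
D) Correct — this is the frequentist long-run coverage interpretation.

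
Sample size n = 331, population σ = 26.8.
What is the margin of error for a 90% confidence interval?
Margin of error = 2.42

Margin of error = z* · σ/√n
= 1.645 · 26.8/√331
= 1.645 · 26.8/18.1934
= 2.42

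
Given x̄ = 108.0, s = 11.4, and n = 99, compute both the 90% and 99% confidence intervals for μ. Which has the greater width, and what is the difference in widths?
99% CI is wider by 2.21

df = 98
90% CI: t* = 1.661, (106.10, 109.90), width = 2 · t* · s/√n = 3.81
99% CI: t* = 2.627, (104.99, 111.01), width = 2 · t* · s/√n = 6.02

The 99% CI is wider by 6.02 - 3.81 = 2.21.
Higher confidence requires a wider interval.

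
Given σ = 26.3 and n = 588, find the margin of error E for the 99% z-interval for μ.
Margin of error = 2.79

Margin of error = z* · σ/√n
= 2.576 · 26.3/√588
= 2.576 · 26.3/24.2487
= 2.79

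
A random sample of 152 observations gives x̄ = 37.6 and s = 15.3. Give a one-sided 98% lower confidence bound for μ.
μ ≥ 35.03

Lower bound (one-sided):
t* = 2.072 (one-sided for 98%)
Lower bound = x̄ - t* · s/√n = 37.6 - 2.072 · 15.3/√152 = 35.03

We are 98% confident that μ ≥ 35.03.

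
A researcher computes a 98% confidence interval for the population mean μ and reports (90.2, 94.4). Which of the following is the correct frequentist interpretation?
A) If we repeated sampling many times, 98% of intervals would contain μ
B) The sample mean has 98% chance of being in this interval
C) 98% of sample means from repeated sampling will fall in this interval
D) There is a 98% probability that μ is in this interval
A

A) Correct — this is the frequentist long-run coverage interpretation.
B) Wrong — x̄ is observed and sits in the interval by construction.
C) Wrong — coverage applies to intervals containing μ, not to future x̄ values.
D) Wrong — μ is fixed; the randomness lives in the interval, not in μ.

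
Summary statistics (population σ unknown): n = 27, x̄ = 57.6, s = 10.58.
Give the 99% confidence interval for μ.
(51.94, 63.26)

t-interval (σ unknown):
df = n - 1 = 26
t* = 2.779 for 99% confidence

Margin of error = t* · s/√n = 2.779 · 10.58/√27 = 5.66

CI: (51.94, 63.26)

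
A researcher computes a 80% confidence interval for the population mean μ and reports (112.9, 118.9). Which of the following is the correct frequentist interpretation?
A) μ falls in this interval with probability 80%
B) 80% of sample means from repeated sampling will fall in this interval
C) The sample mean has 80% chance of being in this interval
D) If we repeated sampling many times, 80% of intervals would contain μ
D

A) Wrong — μ is fixed; the randomness lives in the interval, not in μ.
B) Wrong — coverage applies to intervals containing μ, not to future x̄ values.
C) Wrong — x̄ is observed and sits in the interval by construction.
D) Correct — this is the frequentist long-run coverage interpretation.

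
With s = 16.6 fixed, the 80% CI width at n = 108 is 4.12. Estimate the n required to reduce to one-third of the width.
n ≈ 972

CI width ∝ 1/√n
To reduce width by factor 3, need √n to grow by 3 → need 3² = 9 times as many samples.

Current: n = 108, width = 4.12
New: n = 972, width ≈ 1.37

Width reduced by factor of 4.12/1.37 = 3.01.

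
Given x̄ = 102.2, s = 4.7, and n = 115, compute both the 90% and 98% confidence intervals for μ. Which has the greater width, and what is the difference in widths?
98% CI is wider by 0.62

df = 114
90% CI: t* = 1.658, (101.47, 102.93), width = 2 · t* · s/√n = 1.45
98% CI: t* = 2.360, (101.17, 103.23), width = 2 · t* · s/√n = 2.07

The 98% CI is wider by 2.07 - 1.45 = 0.62.
Higher confidence requires a wider interval.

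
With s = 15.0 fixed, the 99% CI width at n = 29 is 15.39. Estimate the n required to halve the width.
n ≈ 116

CI width ∝ 1/√n
To reduce width by factor 2, need √n to grow by 2 → need 2² = 4 times as many samples.

Current: n = 29, width = 15.39
New: n = 116, width ≈ 7.30

Width reduced by factor of 15.39/7.30 = 2.11.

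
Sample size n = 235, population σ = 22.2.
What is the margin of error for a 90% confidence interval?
Margin of error = 2.38

Margin of error = z* · σ/√n
= 1.645 · 22.2/√235
= 1.645 · 22.2/15.3297
= 2.38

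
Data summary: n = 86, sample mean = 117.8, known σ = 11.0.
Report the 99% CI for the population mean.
(114.74, 120.86)

z-interval (σ known):
z* = 2.576 for 99% confidence

Margin of error = z* · σ/√n = 2.576 · 11.0/√86 = 3.06

CI: (117.8 - 3.06, 117.8 + 3.06) = (114.74, 120.86)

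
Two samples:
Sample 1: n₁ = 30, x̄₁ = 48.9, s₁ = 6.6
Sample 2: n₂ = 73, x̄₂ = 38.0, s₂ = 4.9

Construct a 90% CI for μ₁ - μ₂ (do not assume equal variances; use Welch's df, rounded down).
(8.66, 13.14)

Difference: x̄₁ - x̄₂ = 10.90
SE = √(s₁²/n₁ + s₂²/n₂) = √(6.6²/30 + 4.9²/73) = 1.3345
df = 42.74 → 42 (Welch–Satterthwaite, rounded down)
t* = 1.682

CI: 10.90 ± 1.682 · 1.3345 = 10.90 ± 2.24 = (8.66, 13.14)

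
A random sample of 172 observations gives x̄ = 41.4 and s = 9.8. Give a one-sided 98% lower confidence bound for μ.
μ ≥ 39.85

Lower bound (one-sided):
t* = 2.070 (one-sided for 98%)
Lower bound = x̄ - t* · s/√n = 41.4 - 2.070 · 9.8/√172 = 39.85

We are 98% confident that μ ≥ 39.85.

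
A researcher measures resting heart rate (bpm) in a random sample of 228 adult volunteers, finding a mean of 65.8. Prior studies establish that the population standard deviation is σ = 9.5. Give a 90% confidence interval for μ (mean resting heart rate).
(64.77, 66.83)

z-interval (σ known):
z* = 1.645 for 90% confidence

Margin of error = z* · σ/√n = 1.645 · 9.5/√228 = 1.03

CI: (65.8 - 1.03, 65.8 + 1.03) = (64.77, 66.83)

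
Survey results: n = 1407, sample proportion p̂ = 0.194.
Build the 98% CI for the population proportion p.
(0.169, 0.219)

Proportion CI:
SE = √(p̂(1-p̂)/n) = √(0.194 · 0.806 / 1407) = 0.01054

z* = 2.326
Margin = z* · SE = 2.326 · 0.01054 = 0.0245

CI: 0.194 ± 0.0245 = (0.169, 0.219)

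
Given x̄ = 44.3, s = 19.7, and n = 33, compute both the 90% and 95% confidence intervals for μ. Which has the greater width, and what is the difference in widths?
95% CI is wider by 2.35

df = 32
90% CI: t* = 1.694, (38.49, 50.11), width = 2 · t* · s/√n = 11.62
95% CI: t* = 2.037, (37.31, 51.29), width = 2 · t* · s/√n = 13.97

The 95% CI is wider by 13.97 - 11.62 = 2.35.
Higher confidence requires a wider interval.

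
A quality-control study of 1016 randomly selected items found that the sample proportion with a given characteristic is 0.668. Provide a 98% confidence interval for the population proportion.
(0.634, 0.702)

Proportion CI:
SE = √(p̂(1-p̂)/n) = √(0.668 · 0.332 / 1016) = 0.01477

z* = 2.326
Margin = z* · SE = 2.326 · 0.01477 = 0.0344

CI: 0.668 ± 0.0344 = (0.634, 0.702)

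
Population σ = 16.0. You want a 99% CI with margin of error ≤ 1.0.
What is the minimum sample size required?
n ≥ 1699

For margin E ≤ 1.0:
n ≥ (z* · σ / E)²
n ≥ (2.576 · 16.0 / 1.0)²
n ≥ 1698.76

Minimum n = 1699 (rounding up)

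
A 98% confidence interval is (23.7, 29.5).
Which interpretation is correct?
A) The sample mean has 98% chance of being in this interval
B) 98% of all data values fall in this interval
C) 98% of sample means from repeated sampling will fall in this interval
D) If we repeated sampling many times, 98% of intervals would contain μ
D

A) Wrong — x̄ is observed and sits in the interval by construction.
B) Wrong — a CI is about the parameter μ, not individual data values.
C) Wrong — coverage applies to intervals containing μ, not to future x̄ values.
D) Correct — this is the frequentist long-run coverage interpretation.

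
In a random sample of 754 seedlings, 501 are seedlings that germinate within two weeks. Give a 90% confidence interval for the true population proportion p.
(0.636, 0.693)

Proportion CI:
p̂ = 501/754 = 0.66446
SE = √(p̂(1-p̂)/n) = √(0.66446 · 0.33554 / 754) = 0.01720

z* = 1.645
Margin = z* · SE = 1.645 · 0.01720 = 0.0283

CI: 0.66446 ± 0.0283 = (0.636, 0.693)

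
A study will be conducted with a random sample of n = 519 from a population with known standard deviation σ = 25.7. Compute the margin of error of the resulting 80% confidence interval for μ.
Margin of error = 1.45

Margin of error = z* · σ/√n
= 1.282 · 25.7/√519
= 1.282 · 25.7/22.7816
= 1.45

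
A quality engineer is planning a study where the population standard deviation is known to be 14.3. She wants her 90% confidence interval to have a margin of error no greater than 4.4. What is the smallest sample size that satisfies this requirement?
n ≥ 29

For margin E ≤ 4.4:
n ≥ (z* · σ / E)²
n ≥ (1.645 · 14.3 / 4.4)²
n ≥ 28.58

Minimum n = 29 (rounding up)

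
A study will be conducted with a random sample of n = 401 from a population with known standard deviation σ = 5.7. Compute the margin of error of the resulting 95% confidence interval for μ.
Margin of error = 0.56

Margin of error = z* · σ/√n
= 1.960 · 5.7/√401
= 1.960 · 5.7/20.0250
= 0.56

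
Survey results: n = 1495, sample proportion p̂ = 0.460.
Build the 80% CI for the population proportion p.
(0.443, 0.477)

Proportion CI:
SE = √(p̂(1-p̂)/n) = √(0.460 · 0.540 / 1495) = 0.01289

z* = 1.282
Margin = z* · SE = 1.282 · 0.01289 = 0.0165

CI: 0.460 ± 0.0165 = (0.443, 0.477)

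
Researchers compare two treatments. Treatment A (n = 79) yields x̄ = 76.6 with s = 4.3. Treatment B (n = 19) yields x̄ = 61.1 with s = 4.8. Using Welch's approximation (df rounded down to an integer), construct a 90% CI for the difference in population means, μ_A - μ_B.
(13.45, 17.55)

Difference: x̄₁ - x̄₂ = 15.50
SE = √(s₁²/n₁ + s₂²/n₂) = √(4.3²/79 + 4.8²/19) = 1.2028
df = 25.40 → 25 (Welch–Satterthwaite, rounded down)
t* = 1.708

CI: 15.50 ± 1.708 · 1.2028 = 15.50 ± 2.05 = (13.45, 17.55)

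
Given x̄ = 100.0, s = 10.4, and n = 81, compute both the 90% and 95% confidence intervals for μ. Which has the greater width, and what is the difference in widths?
95% CI is wider by 0.75

df = 80
90% CI: t* = 1.664, (98.08, 101.92), width = 2 · t* · s/√n = 3.85
95% CI: t* = 1.990, (97.70, 102.30), width = 2 · t* · s/√n = 4.60

The 95% CI is wider by 4.60 - 3.85 = 0.75.
Higher confidence requires a wider interval.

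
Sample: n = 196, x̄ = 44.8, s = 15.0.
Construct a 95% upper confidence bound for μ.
μ ≤ 46.57

Upper bound (one-sided):
t* = 1.653 (one-sided for 95%)
Upper bound = x̄ + t* · s/√n = 44.8 + 1.653 · 15.0/√196 = 46.57

We are 95% confident that μ ≤ 46.57.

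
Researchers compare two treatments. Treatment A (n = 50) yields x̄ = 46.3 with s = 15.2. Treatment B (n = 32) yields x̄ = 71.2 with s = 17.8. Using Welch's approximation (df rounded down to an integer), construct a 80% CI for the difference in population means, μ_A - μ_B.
(-29.84, -19.96)

Difference: x̄₁ - x̄₂ = -24.90
SE = √(s₁²/n₁ + s₂²/n₂) = √(15.2²/50 + 17.8²/32) = 3.8108
df = 58.61 → 58 (Welch–Satterthwaite, rounded down)
t* = 1.296

CI: -24.90 ± 1.296 · 3.8108 = -24.90 ± 4.94 = (-29.84, -19.96)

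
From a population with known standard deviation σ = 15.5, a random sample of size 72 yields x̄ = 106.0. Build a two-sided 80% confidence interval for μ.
(103.66, 108.34)

z-interval (σ known):
z* = 1.282 for 80% confidence

Margin of error = z* · σ/√n = 1.282 · 15.5/√72 = 2.34

CI: (106.0 - 2.34, 106.0 + 2.34) = (103.66, 108.34)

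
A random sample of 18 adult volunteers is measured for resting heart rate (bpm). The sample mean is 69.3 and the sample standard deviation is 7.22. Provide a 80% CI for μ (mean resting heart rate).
(67.03, 71.57)

t-interval (σ unknown):
df = n - 1 = 17
t* = 1.333 for 80% confidence

Margin of error = t* · s/√n = 1.333 · 7.22/√18 = 2.27

CI: (67.03, 71.57)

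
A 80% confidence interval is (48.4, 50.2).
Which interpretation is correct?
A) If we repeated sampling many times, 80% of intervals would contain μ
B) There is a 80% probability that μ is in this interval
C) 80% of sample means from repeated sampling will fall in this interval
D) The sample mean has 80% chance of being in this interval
A

A) Correct — this is the frequentist long-run coverage interpretation.
B) Wrong — μ is fixed; the randomness lives in the interval, not in μ.
C) Wrong — coverage applies to intervals containing μ, not to future x̄ values.
D) Wrong — x̄ is observed and sits in the interval by construction.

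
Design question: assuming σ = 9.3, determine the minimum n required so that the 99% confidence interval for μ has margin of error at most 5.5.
n ≥ 19

For margin E ≤ 5.5:
n ≥ (z* · σ / E)²
n ≥ (2.576 · 9.3 / 5.5)²
n ≥ 18.97

Minimum n = 19 (rounding up)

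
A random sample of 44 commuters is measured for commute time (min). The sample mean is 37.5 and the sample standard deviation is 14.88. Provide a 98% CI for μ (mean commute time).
(32.08, 42.92)

t-interval (σ unknown):
df = n - 1 = 43
t* = 2.416 for 98% confidence

Margin of error = t* · s/√n = 2.416 · 14.88/√44 = 5.42

CI: (32.08, 42.92)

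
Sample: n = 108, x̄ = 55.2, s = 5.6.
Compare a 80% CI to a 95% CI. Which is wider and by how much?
95% CI is wider by 0.75

df = 107
80% CI: t* = 1.290, (54.50, 55.90), width = 2 · t* · s/√n = 1.39
95% CI: t* = 1.982, (54.13, 56.27), width = 2 · t* · s/√n = 2.14

The 95% CI is wider by 2.14 - 1.39 = 0.75.
Higher confidence requires a wider interval.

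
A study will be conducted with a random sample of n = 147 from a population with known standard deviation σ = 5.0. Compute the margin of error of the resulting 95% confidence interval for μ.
Margin of error = 0.81

Margin of error = z* · σ/√n
= 1.960 · 5.0/√147
= 1.960 · 5.0/12.1244
= 0.81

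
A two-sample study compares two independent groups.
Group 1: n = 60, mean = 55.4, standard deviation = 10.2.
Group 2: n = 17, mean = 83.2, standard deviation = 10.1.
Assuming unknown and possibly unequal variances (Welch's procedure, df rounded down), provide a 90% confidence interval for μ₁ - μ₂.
(-32.55, -23.05)

Difference: x̄₁ - x̄₂ = -27.80
SE = √(s₁²/n₁ + s₂²/n₂) = √(10.2²/60 + 10.1²/17) = 2.7811
df = 25.99 → 25 (Welch–Satterthwaite, rounded down)
t* = 1.708

CI: -27.80 ± 1.708 · 2.7811 = -27.80 ± 4.75 = (-32.55, -23.05)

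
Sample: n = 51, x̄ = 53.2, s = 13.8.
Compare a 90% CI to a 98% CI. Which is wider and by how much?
98% CI is wider by 2.81

df = 50
90% CI: t* = 1.676, (49.96, 56.44), width = 2 · t* · s/√n = 6.48
98% CI: t* = 2.403, (48.56, 57.84), width = 2 · t* · s/√n = 9.29

The 98% CI is wider by 9.29 - 6.48 = 2.81.
Higher confidence requires a wider interval.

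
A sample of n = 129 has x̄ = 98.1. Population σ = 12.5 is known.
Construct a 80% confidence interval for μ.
(96.69, 99.51)

z-interval (σ known):
z* = 1.282 for 80% confidence

Margin of error = z* · σ/√n = 1.282 · 12.5/√129 = 1.41

CI: (98.1 - 1.41, 98.1 + 1.41) = (96.69, 99.51)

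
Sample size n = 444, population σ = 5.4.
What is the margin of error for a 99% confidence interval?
Margin of error = 0.66

Margin of error = z* · σ/√n
= 2.576 · 5.4/√444
= 2.576 · 5.4/21.0713
= 0.66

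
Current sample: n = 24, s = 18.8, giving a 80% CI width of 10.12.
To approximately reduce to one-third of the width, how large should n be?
n ≈ 216

CI width ∝ 1/√n
To reduce width by factor 3, need √n to grow by 3 → need 3² = 9 times as many samples.

Current: n = 24, width = 10.12
New: n = 216, width ≈ 3.29

Width reduced by factor of 10.12/3.29 = 3.08.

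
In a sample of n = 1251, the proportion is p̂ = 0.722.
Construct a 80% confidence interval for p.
(0.706, 0.738)

Proportion CI:
SE = √(p̂(1-p̂)/n) = √(0.722 · 0.278 / 1251) = 0.01267

z* = 1.282
Margin = z* · SE = 1.282 · 0.01267 = 0.0162

CI: 0.722 ± 0.0162 = (0.706, 0.738)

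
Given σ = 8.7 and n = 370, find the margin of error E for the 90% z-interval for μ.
Margin of error = 0.74

Margin of error = z* · σ/√n
= 1.645 · 8.7/√370
= 1.645 · 8.7/19.2354
= 0.74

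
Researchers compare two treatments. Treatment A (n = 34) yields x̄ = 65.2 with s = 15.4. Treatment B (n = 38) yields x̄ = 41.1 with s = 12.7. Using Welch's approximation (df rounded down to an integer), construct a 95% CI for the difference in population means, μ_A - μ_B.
(17.41, 30.79)

Difference: x̄₁ - x̄₂ = 24.10
SE = √(s₁²/n₁ + s₂²/n₂) = √(15.4²/34 + 12.7²/38) = 3.3496
df = 64.18 → 64 (Welch–Satterthwaite, rounded down)
t* = 1.998

CI: 24.10 ± 1.998 · 3.3496 = 24.10 ± 6.69 = (17.41, 30.79)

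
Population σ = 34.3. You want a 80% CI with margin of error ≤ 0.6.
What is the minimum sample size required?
n ≥ 5372

For margin E ≤ 0.6:
n ≥ (z* · σ / E)²
n ≥ (1.282 · 34.3 / 0.6)²
n ≥ 5371.08

Minimum n = 5372 (rounding up)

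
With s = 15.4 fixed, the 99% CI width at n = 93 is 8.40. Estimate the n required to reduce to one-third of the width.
n ≈ 837

CI width ∝ 1/√n
To reduce width by factor 3, need √n to grow by 3 → need 3² = 9 times as many samples.

Current: n = 93, width = 8.40
New: n = 837, width ≈ 2.75

Width reduced by factor of 8.40/2.75 = 3.05.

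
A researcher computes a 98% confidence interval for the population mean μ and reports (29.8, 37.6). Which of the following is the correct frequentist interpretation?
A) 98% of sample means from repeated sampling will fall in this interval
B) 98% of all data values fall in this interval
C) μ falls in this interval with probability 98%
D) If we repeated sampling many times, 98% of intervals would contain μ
D

A) Wrong — coverage applies to intervals containing μ, not to future x̄ values.
B) Wrong — a CI is about the parameter μ, not individual data values.
C) Wrong — μ is fixed; the randomness lives in the interval, not in μ.
D) Correct — this is the frequentist long-run coverage interpretation.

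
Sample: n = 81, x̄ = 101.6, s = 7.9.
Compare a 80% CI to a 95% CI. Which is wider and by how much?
95% CI is wider by 1.22

df = 80
80% CI: t* = 1.292, (100.47, 102.73), width = 2 · t* · s/√n = 2.27
95% CI: t* = 1.990, (99.85, 103.35), width = 2 · t* · s/√n = 3.49

The 95% CI is wider by 3.49 - 2.27 = 1.22.
Higher confidence requires a wider interval.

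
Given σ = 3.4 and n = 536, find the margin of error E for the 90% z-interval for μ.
Margin of error = 0.24

Margin of error = z* · σ/√n
= 1.645 · 3.4/√536
= 1.645 · 3.4/23.1517
= 0.24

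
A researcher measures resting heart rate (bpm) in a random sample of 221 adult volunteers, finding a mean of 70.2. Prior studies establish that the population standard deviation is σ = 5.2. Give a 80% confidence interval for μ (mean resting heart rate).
(69.75, 70.65)

z-interval (σ known):
z* = 1.282 for 80% confidence

Margin of error = z* · σ/√n = 1.282 · 5.2/√221 = 0.45

CI: (70.2 - 0.45, 70.2 + 0.45) = (69.75, 70.65)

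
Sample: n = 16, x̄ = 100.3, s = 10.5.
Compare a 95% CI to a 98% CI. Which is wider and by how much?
98% CI is wider by 2.47

df = 15
95% CI: t* = 2.131, (94.71, 105.89), width = 2 · t* · s/√n = 11.19
98% CI: t* = 2.602, (93.47, 107.13), width = 2 · t* · s/√n = 13.66

The 98% CI is wider by 13.66 - 11.19 = 2.47.
Higher confidence requires a wider interval.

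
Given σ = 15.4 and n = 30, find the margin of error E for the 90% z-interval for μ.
Margin of error = 4.63

Margin of error = z* · σ/√n
= 1.645 · 15.4/√30
= 1.645 · 15.4/5.4772
= 4.63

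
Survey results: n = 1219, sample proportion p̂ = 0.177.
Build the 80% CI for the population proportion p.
(0.163, 0.191)

Proportion CI:
SE = √(p̂(1-p̂)/n) = √(0.177 · 0.823 / 1219) = 0.01093

z* = 1.282
Margin = z* · SE = 1.282 · 0.01093 = 0.0140

CI: 0.177 ± 0.0140 = (0.163, 0.191)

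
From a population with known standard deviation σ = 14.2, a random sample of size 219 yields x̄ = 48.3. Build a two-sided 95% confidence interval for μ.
(46.42, 50.18)

z-interval (σ known):
z* = 1.960 for 95% confidence

Margin of error = z* · σ/√n = 1.960 · 14.2/√219 = 1.88

CI: (48.3 - 1.88, 48.3 + 1.88) = (46.42, 50.18)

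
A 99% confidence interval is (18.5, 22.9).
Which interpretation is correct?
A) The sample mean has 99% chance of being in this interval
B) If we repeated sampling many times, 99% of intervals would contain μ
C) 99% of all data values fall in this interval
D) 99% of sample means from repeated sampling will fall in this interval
B

A) Wrong — x̄ is observed and sits in the interval by construction.
B) Correct — this is the frequentist long-run coverage interpretation.
C) Wrong — a CI is about the parameter μ, not individual data values.
D) Wrong — coverage applies to intervals containing μ, not to future x̄ values.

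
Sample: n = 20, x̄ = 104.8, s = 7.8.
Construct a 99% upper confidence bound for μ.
μ ≤ 109.23

Upper bound (one-sided):
t* = 2.539 (one-sided for 99%)
Upper bound = x̄ + t* · s/√n = 104.8 + 2.539 · 7.8/√20 = 109.23

We are 99% confident that μ ≤ 109.23.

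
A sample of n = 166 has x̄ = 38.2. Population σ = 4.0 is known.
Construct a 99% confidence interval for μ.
(37.40, 39.00)

z-interval (σ known):
z* = 2.576 for 99% confidence

Margin of error = z* · σ/√n = 2.576 · 4.0/√166 = 0.80

CI: (38.2 - 0.80, 38.2 + 0.80) = (37.40, 39.00)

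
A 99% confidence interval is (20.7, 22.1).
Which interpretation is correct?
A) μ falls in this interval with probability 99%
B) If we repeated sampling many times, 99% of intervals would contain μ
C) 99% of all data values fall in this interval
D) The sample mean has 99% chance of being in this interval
B

A) Wrong — μ is fixed; the randomness lives in the interval, not in μ.
B) Correct — this is the frequentist long-run coverage interpretation.
C) Wrong — a CI is about the parameter μ, not individual data values.
D) Wrong — x̄ is observed and sits in the interval by construction.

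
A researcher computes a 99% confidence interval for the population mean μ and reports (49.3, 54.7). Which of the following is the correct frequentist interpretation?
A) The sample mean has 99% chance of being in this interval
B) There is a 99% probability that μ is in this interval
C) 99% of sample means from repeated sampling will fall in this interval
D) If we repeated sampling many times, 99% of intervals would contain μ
D

A) Wrong — x̄ is observed and sits in the interval by construction.
B) Wrong — μ is fixed; the randomness lives in the interval, not in μ.
C) Wrong — coverage applies to intervals containing μ, not to future x̄ values.
D) Correct — this is the frequentist long-run coverage interpretation.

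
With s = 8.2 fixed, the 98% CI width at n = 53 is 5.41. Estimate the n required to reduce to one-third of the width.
n ≈ 477

CI width ∝ 1/√n
To reduce width by factor 3, need √n to grow by 3 → need 3² = 9 times as many samples.

Current: n = 53, width = 5.41
New: n = 477, width ≈ 1.75

Width reduced by factor of 5.41/1.75 = 3.09.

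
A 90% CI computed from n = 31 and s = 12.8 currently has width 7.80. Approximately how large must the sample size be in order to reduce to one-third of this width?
n ≈ 279

CI width ∝ 1/√n
To reduce width by factor 3, need √n to grow by 3 → need 3² = 9 times as many samples.

Current: n = 31, width = 7.80
New: n = 279, width ≈ 2.53

Width reduced by factor of 7.80/2.53 = 3.08.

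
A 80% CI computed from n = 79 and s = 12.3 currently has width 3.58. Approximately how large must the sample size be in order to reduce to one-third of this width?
n ≈ 711

CI width ∝ 1/√n
To reduce width by factor 3, need √n to grow by 3 → need 3² = 9 times as many samples.

Current: n = 79, width = 3.58
New: n = 711, width ≈ 1.18

Width reduced by factor of 3.58/1.18 = 3.03.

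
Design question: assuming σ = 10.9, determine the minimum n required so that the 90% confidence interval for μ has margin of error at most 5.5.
n ≥ 11

For margin E ≤ 5.5:
n ≥ (z* · σ / E)²
n ≥ (1.645 · 10.9 / 5.5)²
n ≥ 10.63

Minimum n = 11 (rounding up)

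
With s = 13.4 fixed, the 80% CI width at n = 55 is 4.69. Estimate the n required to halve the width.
n ≈ 220

CI width ∝ 1/√n
To reduce width by factor 2, need √n to grow by 2 → need 2² = 4 times as many samples.

Current: n = 55, width = 4.69
New: n = 220, width ≈ 2.32

Width reduced by factor of 4.69/2.32 = 2.02.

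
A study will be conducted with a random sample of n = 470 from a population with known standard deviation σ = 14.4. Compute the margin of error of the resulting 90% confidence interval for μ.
Margin of error = 1.09

Margin of error = z* · σ/√n
= 1.645 · 14.4/√470
= 1.645 · 14.4/21.6795
= 1.09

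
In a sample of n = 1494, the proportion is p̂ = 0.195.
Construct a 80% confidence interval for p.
(0.182, 0.208)

Proportion CI:
SE = √(p̂(1-p̂)/n) = √(0.195 · 0.805 / 1494) = 0.01025

z* = 1.282
Margin = z* · SE = 1.282 · 0.01025 = 0.0131

CI: 0.195 ± 0.0131 = (0.182, 0.208)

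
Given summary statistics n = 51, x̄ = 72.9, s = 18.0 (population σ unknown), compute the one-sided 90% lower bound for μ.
μ ≥ 69.63

Lower bound (one-sided):
t* = 1.299 (one-sided for 90%)
Lower bound = x̄ - t* · s/√n = 72.9 - 1.299 · 18.0/√51 = 69.63

We are 90% confident that μ ≥ 69.63.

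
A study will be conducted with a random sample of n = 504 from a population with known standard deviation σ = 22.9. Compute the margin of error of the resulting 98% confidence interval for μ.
Margin of error = 2.37

Margin of error = z* · σ/√n
= 2.326 · 22.9/√504
= 2.326 · 22.9/22.4499
= 2.37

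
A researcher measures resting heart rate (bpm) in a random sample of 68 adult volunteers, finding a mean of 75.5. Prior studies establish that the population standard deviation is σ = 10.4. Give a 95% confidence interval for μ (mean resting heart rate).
(73.03, 77.97)

z-interval (σ known):
z* = 1.960 for 95% confidence

Margin of error = z* · σ/√n = 1.960 · 10.4/√68 = 2.47

CI: (75.5 - 2.47, 75.5 + 2.47) = (73.03, 77.97)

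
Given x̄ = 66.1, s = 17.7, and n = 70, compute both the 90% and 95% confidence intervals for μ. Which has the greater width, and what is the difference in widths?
95% CI is wider by 1.39

df = 69
90% CI: t* = 1.667, (62.57, 69.63), width = 2 · t* · s/√n = 7.05
95% CI: t* = 1.995, (61.88, 70.32), width = 2 · t* · s/√n = 8.44

The 95% CI is wider by 8.44 - 7.05 = 1.39.
Higher confidence requires a wider interval.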